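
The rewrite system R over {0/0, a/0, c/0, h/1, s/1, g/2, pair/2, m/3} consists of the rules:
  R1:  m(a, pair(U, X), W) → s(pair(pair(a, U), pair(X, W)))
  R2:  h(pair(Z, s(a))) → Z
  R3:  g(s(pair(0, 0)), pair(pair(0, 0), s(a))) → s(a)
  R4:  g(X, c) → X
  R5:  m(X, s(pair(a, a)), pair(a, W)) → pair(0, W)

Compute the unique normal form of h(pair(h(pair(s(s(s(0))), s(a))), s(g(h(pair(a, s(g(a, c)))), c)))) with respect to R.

s(s(s(0)))

1. h(pair(h(pair(s(s(s(0))), s(a))), s(g(h(pair(a, s(g(a, c)))), c))))  →  h(pair(s(s(s(0))), s(g(h(pair(a, s(g(a, c)))), c))))   [R2 at 1.1]
2. h(pair(s(s(s(0))), s(g(h(pair(a, s(g(a, c)))), c))))  →  h(pair(s(s(s(0))), s(h(pair(a, s(g(a, c)))))))   [R4 at 1.2.1]
3. h(pair(s(s(s(0))), s(h(pair(a, s(g(a, c)))))))  →  h(pair(s(s(s(0))), s(h(pair(a, s(a))))))   [R4 at 1.2.1.1.2.1]
4. h(pair(s(s(s(0))), s(h(pair(a, s(a))))))  →  h(pair(s(s(s(0))), s(a)))   [R2 at 1.2.1]
5. h(pair(s(s(s(0))), s(a)))  →  s(s(s(0)))   [R2 at ε]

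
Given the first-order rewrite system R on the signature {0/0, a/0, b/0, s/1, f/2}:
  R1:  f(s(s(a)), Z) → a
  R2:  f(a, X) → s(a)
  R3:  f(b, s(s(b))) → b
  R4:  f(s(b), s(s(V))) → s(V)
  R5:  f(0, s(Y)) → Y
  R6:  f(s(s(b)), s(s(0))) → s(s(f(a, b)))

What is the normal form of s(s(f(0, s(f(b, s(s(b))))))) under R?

1. s(s(f(0, s(f(b, s(s(b)))))))  →  s(s(f(b, s(s(b)))))   [R5 at 1.1]
2. s(s(f(b, s(s(b)))))  →  s(s(b))   [R3 at 1.1]

s(s(b))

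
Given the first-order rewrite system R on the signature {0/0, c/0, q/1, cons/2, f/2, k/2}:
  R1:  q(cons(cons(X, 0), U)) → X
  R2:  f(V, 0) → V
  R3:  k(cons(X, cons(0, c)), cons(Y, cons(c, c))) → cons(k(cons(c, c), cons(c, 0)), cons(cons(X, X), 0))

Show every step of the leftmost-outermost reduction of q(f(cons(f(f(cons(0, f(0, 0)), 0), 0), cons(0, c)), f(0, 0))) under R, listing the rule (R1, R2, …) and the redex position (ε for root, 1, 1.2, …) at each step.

0

1. q(f(cons(f(f(cons(0, f(0, 0)), 0), 0), cons(0, c)), f(0, 0)))  →  q(f(cons(f(cons(0, f(0, 0)), 0), cons(0, c)), f(0, 0)))   [R2 at 1.1.1]
2. q(f(cons(f(cons(0, f(0, 0)), 0), cons(0, c)), f(0, 0)))  →  q(f(cons(cons(0, f(0, 0)), cons(0, c)), f(0, 0)))   [R2 at 1.1.1]
3. q(f(cons(cons(0, f(0, 0)), cons(0, c)), f(0, 0)))  →  q(f(cons(cons(0, 0), cons(0, c)), f(0, 0)))   [R2 at 1.1.1.2]
4. q(f(cons(cons(0, 0), cons(0, c)), f(0, 0)))  →  q(f(cons(cons(0, 0), cons(0, c)), 0))   [R2 at 1.2]
5. q(f(cons(cons(0, 0), cons(0, c)), 0))  →  q(cons(cons(0, 0), cons(0, c)))   [R2 at 1]
6. q(cons(cons(0, 0), cons(0, c)))  →  0   [R1 at ε]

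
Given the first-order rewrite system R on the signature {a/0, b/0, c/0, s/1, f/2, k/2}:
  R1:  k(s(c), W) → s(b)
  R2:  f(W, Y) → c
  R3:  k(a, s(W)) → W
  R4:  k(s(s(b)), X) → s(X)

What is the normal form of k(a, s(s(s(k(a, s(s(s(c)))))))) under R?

1. k(a, s(s(s(k(a, s(s(s(c))))))))  →  s(s(k(a, s(s(s(c))))))   [R3 at ε]
2. s(s(k(a, s(s(s(c))))))  →  s(s(s(s(c))))   [R3 at 1.1]

s(s(s(s(c))))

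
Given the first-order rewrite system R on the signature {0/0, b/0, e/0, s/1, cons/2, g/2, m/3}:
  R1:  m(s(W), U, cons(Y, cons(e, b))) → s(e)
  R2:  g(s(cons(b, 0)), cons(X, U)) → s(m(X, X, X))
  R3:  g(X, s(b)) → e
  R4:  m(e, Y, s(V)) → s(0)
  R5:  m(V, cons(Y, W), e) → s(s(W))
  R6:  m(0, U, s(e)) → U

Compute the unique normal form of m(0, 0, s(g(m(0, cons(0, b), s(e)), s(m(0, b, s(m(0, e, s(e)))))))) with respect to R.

0

1. m(0, 0, s(g(m(0, cons(0, b), s(e)), s(m(0, b, s(m(0, e, s(e))))))))  →  m(0, 0, s(g(cons(0, b), s(m(0, b, s(m(0, e, s(e))))))))   [R6 at 3.1.1]
2. m(0, 0, s(g(cons(0, b), s(m(0, b, s(m(0, e, s(e))))))))  →  m(0, 0, s(g(cons(0, b), s(m(0, b, s(e))))))   [R6 at 3.1.2.1.3.1]
3. m(0, 0, s(g(cons(0, b), s(m(0, b, s(e))))))  →  m(0, 0, s(g(cons(0, b), s(b))))   [R6 at 3.1.2.1]
4. m(0, 0, s(g(cons(0, b), s(b))))  →  m(0, 0, s(e))   [R3 at 3.1]
5. m(0, 0, s(e))  →  0   [R6 at ε]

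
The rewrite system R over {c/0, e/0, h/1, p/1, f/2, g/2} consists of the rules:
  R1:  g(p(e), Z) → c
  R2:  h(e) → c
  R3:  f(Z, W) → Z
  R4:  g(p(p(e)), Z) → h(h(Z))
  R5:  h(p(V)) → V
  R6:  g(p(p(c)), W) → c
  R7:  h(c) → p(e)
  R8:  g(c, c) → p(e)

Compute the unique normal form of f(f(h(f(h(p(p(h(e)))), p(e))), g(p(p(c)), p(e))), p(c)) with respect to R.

1. f(f(h(f(h(p(p(h(e)))), p(e))), g(p(p(c)), p(e))), p(c))  →  f(h(f(h(p(p(h(e)))), p(e))), g(p(p(c)), p(e)))   [R3 at ε]
2. f(h(f(h(p(p(h(e)))), p(e))), g(p(p(c)), p(e)))  →  h(f(h(p(p(h(e)))), p(e)))   [R3 at ε]
3. h(f(h(p(p(h(e)))), p(e)))  →  h(h(p(p(h(e)))))   [R3 at 1]
4. h(h(p(p(h(e)))))  →  h(p(h(e)))   [R5 at 1]
5. h(p(h(e)))  →  h(e)   [R5 at ε]
6. h(e)  →  c   [R2 at ε]

c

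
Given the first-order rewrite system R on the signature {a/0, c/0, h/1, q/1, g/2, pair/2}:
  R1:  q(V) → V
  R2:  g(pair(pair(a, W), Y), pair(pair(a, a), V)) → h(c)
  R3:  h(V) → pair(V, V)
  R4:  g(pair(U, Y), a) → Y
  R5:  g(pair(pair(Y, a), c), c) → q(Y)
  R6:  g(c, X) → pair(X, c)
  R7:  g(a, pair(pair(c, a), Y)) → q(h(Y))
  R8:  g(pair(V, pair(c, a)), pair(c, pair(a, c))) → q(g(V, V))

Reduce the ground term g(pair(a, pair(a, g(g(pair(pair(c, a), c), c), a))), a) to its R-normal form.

pair(a, pair(a, c))

1. g(pair(a, pair(a, g(g(pair(pair(c, a), c), c), a))), a)  →  pair(a, g(g(pair(pair(c, a), c), c), a))   [R4 at ε]
2. pair(a, g(g(pair(pair(c, a), c), c), a))  →  pair(a, g(q(c), a))   [R5 at 2.1]
3. pair(a, g(q(c), a))  →  pair(a, g(c, a))   [R1 at 2.1]
4. pair(a, g(c, a))  →  pair(a, pair(a, c))   [R6 at 2]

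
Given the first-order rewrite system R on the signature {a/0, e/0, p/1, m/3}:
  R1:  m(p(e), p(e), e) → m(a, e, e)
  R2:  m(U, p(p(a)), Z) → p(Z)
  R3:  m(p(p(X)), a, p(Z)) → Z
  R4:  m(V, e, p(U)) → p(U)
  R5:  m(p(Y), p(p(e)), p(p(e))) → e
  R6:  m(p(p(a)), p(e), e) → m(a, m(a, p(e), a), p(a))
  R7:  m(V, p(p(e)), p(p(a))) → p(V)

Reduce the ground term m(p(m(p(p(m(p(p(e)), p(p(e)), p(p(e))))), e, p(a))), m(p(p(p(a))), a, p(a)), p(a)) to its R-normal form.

1. m(p(m(p(p(m(p(p(e)), p(p(e)), p(p(e))))), e, p(a))), m(p(p(p(a))), a, p(a)), p(a))  →  m(p(p(a)), m(p(p(p(a))), a, p(a)), p(a))   [R4 at 1.1]
2. m(p(p(a)), m(p(p(p(a))), a, p(a)), p(a))  →  m(p(p(a)), a, p(a))   [R3 at 2]
3. m(p(p(a)), a, p(a))  →  a   [R3 at ε]

a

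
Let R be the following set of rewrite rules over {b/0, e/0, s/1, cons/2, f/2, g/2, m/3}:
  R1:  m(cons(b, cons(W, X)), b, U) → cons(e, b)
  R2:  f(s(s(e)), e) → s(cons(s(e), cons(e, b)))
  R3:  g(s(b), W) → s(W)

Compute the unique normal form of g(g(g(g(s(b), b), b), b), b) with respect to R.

1. g(g(g(g(s(b), b), b), b), b)  →  g(g(g(s(b), b), b), b)   [R3 at 1.1.1]
2. g(g(g(s(b), b), b), b)  →  g(g(s(b), b), b)   [R3 at 1.1]
3. g(g(s(b), b), b)  →  g(s(b), b)   [R3 at 1]
4. g(s(b), b)  →  s(b)   [R3 at ε]

s(b)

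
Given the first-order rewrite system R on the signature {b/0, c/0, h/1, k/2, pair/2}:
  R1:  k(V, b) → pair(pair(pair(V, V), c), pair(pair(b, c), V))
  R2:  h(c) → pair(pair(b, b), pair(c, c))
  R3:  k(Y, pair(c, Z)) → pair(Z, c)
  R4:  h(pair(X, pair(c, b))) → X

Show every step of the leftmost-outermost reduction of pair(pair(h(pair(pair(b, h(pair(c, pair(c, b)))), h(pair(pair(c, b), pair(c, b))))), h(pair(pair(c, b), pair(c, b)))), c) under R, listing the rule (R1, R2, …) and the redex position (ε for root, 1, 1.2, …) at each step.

pair(pair(pair(b, c), pair(c, b)), c)

1. pair(pair(h(pair(pair(b, h(pair(c, pair(c, b)))), h(pair(pair(c, b), pair(c, b))))), h(pair(pair(c, b), pair(c, b)))), c)  →  pair(pair(h(pair(pair(b, c), h(pair(pair(c, b), pair(c, b))))), h(pair(pair(c, b), pair(c, b)))), c)   [R4 at 1.1.1.1.2]
2. pair(pair(h(pair(pair(b, c), h(pair(pair(c, b), pair(c, b))))), h(pair(pair(c, b), pair(c, b)))), c)  →  pair(pair(h(pair(pair(b, c), pair(c, b))), h(pair(pair(c, b), pair(c, b)))), c)   [R4 at 1.1.1.2]
3. pair(pair(h(pair(pair(b, c), pair(c, b))), h(pair(pair(c, b), pair(c, b)))), c)  →  pair(pair(pair(b, c), h(pair(pair(c, b), pair(c, b)))), c)   [R4 at 1.1]
4. pair(pair(pair(b, c), h(pair(pair(c, b), pair(c, b)))), c)  →  pair(pair(pair(b, c), pair(c, b)), c)   [R4 at 1.2]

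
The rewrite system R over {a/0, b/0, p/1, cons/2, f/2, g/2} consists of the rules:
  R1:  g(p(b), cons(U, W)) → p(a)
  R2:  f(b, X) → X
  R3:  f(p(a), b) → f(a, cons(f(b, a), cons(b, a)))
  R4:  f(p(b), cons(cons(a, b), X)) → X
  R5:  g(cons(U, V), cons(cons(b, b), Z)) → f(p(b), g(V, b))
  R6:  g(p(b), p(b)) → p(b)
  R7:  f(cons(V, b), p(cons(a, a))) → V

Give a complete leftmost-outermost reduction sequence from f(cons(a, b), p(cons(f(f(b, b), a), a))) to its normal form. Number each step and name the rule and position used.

1. f(cons(a, b), p(cons(f(f(b, b), a), a)))  →  f(cons(a, b), p(cons(f(b, a), a)))   [R2 at 2.1.1.1]
2. f(cons(a, b), p(cons(f(b, a), a)))  →  f(cons(a, b), p(cons(a, a)))   [R2 at 2.1.1]
3. f(cons(a, b), p(cons(a, a)))  →  a   [R7 at ε]

a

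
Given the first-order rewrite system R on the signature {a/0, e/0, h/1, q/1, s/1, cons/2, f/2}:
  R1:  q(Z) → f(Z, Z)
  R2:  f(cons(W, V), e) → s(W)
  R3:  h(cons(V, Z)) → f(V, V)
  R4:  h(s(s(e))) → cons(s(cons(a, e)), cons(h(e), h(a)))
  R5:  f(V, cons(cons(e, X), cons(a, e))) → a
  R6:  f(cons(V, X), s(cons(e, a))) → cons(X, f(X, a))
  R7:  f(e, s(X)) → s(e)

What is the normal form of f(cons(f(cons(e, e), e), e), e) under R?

s(s(e))

1. f(cons(f(cons(e, e), e), e), e)  →  s(f(cons(e, e), e))   [R2 at ε]
2. s(f(cons(e, e), e))  →  s(s(e))   [R2 at 1]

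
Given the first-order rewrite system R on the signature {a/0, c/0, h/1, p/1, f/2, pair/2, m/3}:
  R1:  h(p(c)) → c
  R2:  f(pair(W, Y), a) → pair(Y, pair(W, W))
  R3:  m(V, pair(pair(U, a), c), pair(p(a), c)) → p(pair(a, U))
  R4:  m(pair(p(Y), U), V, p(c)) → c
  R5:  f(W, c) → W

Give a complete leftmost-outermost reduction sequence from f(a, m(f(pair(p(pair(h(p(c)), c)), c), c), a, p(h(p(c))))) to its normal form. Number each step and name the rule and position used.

a

1. f(a, m(f(pair(p(pair(h(p(c)), c)), c), c), a, p(h(p(c)))))  →  f(a, m(pair(p(pair(h(p(c)), c)), c), a, p(h(p(c)))))   [R5 at 2.1]
2. f(a, m(pair(p(pair(h(p(c)), c)), c), a, p(h(p(c)))))  →  f(a, m(pair(p(pair(c, c)), c), a, p(h(p(c)))))   [R1 at 2.1.1.1.1]
3. f(a, m(pair(p(pair(c, c)), c), a, p(h(p(c)))))  →  f(a, m(pair(p(pair(c, c)), c), a, p(c)))   [R1 at 2.3.1]
4. f(a, m(pair(p(pair(c, c)), c), a, p(c)))  →  f(a, c)   [R4 at 2]
5. f(a, c)  →  a   [R5 at ε]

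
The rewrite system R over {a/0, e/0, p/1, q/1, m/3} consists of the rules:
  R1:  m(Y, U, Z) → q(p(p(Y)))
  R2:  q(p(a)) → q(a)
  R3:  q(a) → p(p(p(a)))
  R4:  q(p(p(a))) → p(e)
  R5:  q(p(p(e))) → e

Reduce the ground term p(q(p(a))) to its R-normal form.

p(p(p(p(a))))

1. p(q(p(a)))  →  p(q(a))   [R2 at 1]
2. p(q(a))  →  p(p(p(p(a))))   [R3 at 1]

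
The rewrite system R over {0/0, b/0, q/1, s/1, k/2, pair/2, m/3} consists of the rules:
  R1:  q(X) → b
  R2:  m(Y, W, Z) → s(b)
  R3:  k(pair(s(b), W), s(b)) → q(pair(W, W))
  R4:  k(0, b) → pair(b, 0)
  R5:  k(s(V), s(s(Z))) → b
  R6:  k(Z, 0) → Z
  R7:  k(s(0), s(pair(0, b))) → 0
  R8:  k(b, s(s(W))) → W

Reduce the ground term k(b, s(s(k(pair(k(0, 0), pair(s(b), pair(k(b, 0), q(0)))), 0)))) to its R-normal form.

1. k(b, s(s(k(pair(k(0, 0), pair(s(b), pair(k(b, 0), q(0)))), 0))))  →  k(pair(k(0, 0), pair(s(b), pair(k(b, 0), q(0)))), 0)   [R8 at ε]
2. k(pair(k(0, 0), pair(s(b), pair(k(b, 0), q(0)))), 0)  →  pair(k(0, 0), pair(s(b), pair(k(b, 0), q(0))))   [R6 at ε]
3. pair(k(0, 0), pair(s(b), pair(k(b, 0), q(0))))  →  pair(0, pair(s(b), pair(k(b, 0), q(0))))   [R6 at 1]
4. pair(0, pair(s(b), pair(k(b, 0), q(0))))  →  pair(0, pair(s(b), pair(b, q(0))))   [R6 at 2.2.1]
5. pair(0, pair(s(b), pair(b, q(0))))  →  pair(0, pair(s(b), pair(b, b)))   [R1 at 2.2.2]

pair(0, pair(s(b), pair(b, b)))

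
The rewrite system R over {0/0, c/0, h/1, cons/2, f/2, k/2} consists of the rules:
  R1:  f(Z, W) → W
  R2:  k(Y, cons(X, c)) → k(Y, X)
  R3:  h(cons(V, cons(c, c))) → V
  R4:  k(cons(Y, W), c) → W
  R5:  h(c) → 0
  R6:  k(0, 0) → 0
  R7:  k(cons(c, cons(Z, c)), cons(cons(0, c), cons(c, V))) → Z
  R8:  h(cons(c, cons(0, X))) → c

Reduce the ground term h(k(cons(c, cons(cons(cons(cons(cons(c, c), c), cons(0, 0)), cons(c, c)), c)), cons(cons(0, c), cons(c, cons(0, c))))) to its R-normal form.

1. h(k(cons(c, cons(cons(cons(cons(cons(c, c), c), cons(0, 0)), cons(c, c)), c)), cons(cons(0, c), cons(c, cons(0, c)))))  →  h(cons(cons(cons(cons(c, c), c), cons(0, 0)), cons(c, c)))   [R7 at 1]
2. h(cons(cons(cons(cons(c, c), c), cons(0, 0)), cons(c, c)))  →  cons(cons(cons(c, c), c), cons(0, 0))   [R3 at ε]

cons(cons(cons(c, c), c), cons(0, 0))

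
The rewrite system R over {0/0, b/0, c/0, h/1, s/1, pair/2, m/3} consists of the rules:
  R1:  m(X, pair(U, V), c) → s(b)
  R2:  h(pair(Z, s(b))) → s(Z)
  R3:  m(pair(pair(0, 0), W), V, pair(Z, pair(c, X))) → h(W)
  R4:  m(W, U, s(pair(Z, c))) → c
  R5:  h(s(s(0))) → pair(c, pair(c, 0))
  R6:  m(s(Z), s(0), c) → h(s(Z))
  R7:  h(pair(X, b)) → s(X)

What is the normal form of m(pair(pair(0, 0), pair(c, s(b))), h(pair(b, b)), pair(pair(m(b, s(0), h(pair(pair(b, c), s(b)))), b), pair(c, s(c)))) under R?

1. m(pair(pair(0, 0), pair(c, s(b))), h(pair(b, b)), pair(pair(m(b, s(0), h(pair(pair(b, c), s(b)))), b), pair(c, s(c))))  →  h(pair(c, s(b)))   [R3 at ε]
2. h(pair(c, s(b)))  →  s(c)   [R2 at ε]

s(c)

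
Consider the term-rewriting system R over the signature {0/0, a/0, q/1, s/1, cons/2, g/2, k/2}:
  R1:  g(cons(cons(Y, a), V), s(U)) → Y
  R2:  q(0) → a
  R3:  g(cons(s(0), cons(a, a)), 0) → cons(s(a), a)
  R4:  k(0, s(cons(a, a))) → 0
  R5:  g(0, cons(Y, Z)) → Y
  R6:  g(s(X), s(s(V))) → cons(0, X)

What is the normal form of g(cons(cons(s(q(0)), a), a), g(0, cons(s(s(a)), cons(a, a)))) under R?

s(a)

1. g(cons(cons(s(q(0)), a), a), g(0, cons(s(s(a)), cons(a, a))))  →  g(cons(cons(s(a), a), a), g(0, cons(s(s(a)), cons(a, a))))   [R2 at 1.1.1.1]
2. g(cons(cons(s(a), a), a), g(0, cons(s(s(a)), cons(a, a))))  →  g(cons(cons(s(a), a), a), s(s(a)))   [R5 at 2]
3. g(cons(cons(s(a), a), a), s(s(a)))  →  s(a)   [R1 at ε]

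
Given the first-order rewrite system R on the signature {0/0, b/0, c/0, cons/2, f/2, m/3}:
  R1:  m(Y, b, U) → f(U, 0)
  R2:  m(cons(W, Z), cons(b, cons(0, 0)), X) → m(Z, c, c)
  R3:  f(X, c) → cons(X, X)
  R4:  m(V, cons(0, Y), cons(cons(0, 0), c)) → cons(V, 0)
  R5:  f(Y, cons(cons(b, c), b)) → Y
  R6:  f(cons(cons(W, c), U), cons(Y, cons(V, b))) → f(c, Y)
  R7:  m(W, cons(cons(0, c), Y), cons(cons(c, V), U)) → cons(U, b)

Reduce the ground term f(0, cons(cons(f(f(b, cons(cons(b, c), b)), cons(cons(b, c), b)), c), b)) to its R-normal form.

1. f(0, cons(cons(f(f(b, cons(cons(b, c), b)), cons(cons(b, c), b)), c), b))  →  f(0, cons(cons(f(b, cons(cons(b, c), b)), c), b))   [R5 at 2.1.1]
2. f(0, cons(cons(f(b, cons(cons(b, c), b)), c), b))  →  f(0, cons(cons(b, c), b))   [R5 at 2.1.1]
3. f(0, cons(cons(b, c), b))  →  0   [R5 at ε]

0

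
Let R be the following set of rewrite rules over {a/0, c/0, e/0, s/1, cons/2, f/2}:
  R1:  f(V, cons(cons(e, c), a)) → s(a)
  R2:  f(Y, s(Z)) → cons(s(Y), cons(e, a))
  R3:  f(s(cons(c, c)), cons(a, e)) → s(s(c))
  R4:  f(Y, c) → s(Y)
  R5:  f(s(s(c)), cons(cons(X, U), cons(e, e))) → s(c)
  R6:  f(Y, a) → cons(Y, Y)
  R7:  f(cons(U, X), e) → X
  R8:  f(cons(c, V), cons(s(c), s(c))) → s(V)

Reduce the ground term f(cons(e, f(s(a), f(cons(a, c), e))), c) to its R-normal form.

s(cons(e, s(s(a))))

1. f(cons(e, f(s(a), f(cons(a, c), e))), c)  →  s(cons(e, f(s(a), f(cons(a, c), e))))   [R4 at ε]
2. s(cons(e, f(s(a), f(cons(a, c), e))))  →  s(cons(e, f(s(a), c)))   [R7 at 1.2.2]
3. s(cons(e, f(s(a), c)))  →  s(cons(e, s(s(a))))   [R4 at 1.2]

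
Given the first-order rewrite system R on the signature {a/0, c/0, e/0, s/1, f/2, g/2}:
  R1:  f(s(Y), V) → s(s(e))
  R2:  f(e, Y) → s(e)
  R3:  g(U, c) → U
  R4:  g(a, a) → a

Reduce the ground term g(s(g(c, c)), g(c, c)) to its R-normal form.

1. g(s(g(c, c)), g(c, c))  →  g(s(c), g(c, c))   [R3 at 1.1]
2. g(s(c), g(c, c))  →  g(s(c), c)   [R3 at 2]
3. g(s(c), c)  →  s(c)   [R3 at ε]

s(c)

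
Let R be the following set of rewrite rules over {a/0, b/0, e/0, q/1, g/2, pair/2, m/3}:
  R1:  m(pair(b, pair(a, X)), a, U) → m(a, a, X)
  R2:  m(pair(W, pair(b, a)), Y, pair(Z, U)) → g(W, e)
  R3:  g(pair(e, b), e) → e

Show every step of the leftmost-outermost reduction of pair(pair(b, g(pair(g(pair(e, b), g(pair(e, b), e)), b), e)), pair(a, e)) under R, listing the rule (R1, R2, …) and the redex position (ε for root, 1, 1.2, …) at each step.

pair(pair(b, e), pair(a, e))

1. pair(pair(b, g(pair(g(pair(e, b), g(pair(e, b), e)), b), e)), pair(a, e))  →  pair(pair(b, g(pair(g(pair(e, b), e), b), e)), pair(a, e))   [R3 at 1.2.1.1.2]
2. pair(pair(b, g(pair(g(pair(e, b), e), b), e)), pair(a, e))  →  pair(pair(b, g(pair(e, b), e)), pair(a, e))   [R3 at 1.2.1.1]
3. pair(pair(b, g(pair(e, b), e)), pair(a, e))  →  pair(pair(b, e), pair(a, e))   [R3 at 1.2]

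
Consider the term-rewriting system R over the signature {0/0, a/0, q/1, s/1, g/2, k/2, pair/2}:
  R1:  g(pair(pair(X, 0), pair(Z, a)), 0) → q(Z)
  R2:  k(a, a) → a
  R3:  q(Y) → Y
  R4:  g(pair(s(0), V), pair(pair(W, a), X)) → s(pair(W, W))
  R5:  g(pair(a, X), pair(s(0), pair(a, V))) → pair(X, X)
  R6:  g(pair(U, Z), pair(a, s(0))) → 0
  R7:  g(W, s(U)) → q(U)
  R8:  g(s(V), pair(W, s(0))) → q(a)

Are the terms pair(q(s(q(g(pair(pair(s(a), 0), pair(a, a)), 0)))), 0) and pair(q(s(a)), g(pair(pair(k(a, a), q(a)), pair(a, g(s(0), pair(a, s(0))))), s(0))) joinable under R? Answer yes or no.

Reduce t₁ = pair(q(s(q(g(pair(pair(s(a), 0), pair(a, a)), 0)))), 0):
1. pair(q(s(q(g(pair(pair(s(a), 0), pair(a, a)), 0)))), 0)  →  pair(s(q(g(pair(pair(s(a), 0), pair(a, a)), 0))), 0)   [R3 at 1]
2. pair(s(q(g(pair(pair(s(a), 0), pair(a, a)), 0))), 0)  →  pair(s(g(pair(pair(s(a), 0), pair(a, a)), 0)), 0)   [R3 at 1.1]
3. pair(s(g(pair(pair(s(a), 0), pair(a, a)), 0)), 0)  →  pair(s(q(a)), 0)   [R1 at 1.1]
4. pair(s(q(a)), 0)  →  pair(s(a), 0)   [R3 at 1.1]

Reduce t₂ = pair(q(s(a)), g(pair(pair(k(a, a), q(a)), pair(a, g(s(0), pair(a, s(0))))), s(0))):
1. pair(q(s(a)), g(pair(pair(k(a, a), q(a)), pair(a, g(s(0), pair(a, s(0))))), s(0)))  →  pair(s(a), g(pair(pair(k(a, a), q(a)), pair(a, g(s(0), pair(a, s(0))))), s(0)))   [R3 at 1]
2. pair(s(a), g(pair(pair(k(a, a), q(a)), pair(a, g(s(0), pair(a, s(0))))), s(0)))  →  pair(s(a), q(0))   [R7 at 2]
3. pair(s(a), q(0))  →  pair(s(a), 0)   [R3 at 2]

yes — NF(t₁) = pair(s(a), 0), NF(t₂) = pair(s(a), 0)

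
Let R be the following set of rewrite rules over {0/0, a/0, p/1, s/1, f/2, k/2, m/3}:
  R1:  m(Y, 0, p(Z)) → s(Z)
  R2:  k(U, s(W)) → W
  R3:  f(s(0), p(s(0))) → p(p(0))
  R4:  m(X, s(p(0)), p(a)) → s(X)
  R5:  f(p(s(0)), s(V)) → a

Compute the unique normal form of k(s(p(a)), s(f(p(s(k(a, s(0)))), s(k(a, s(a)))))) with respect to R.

a

1. k(s(p(a)), s(f(p(s(k(a, s(0)))), s(k(a, s(a))))))  →  f(p(s(k(a, s(0)))), s(k(a, s(a))))   [R2 at ε]
2. f(p(s(k(a, s(0)))), s(k(a, s(a))))  →  f(p(s(0)), s(k(a, s(a))))   [R2 at 1.1.1]
3. f(p(s(0)), s(k(a, s(a))))  →  a   [R5 at ε]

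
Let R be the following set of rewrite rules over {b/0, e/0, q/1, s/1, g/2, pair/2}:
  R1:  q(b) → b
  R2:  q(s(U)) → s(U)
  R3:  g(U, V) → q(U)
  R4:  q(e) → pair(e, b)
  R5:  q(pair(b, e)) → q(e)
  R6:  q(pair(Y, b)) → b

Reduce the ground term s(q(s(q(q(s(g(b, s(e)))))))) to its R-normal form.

1. s(q(s(q(q(s(g(b, s(e))))))))  →  s(s(q(q(s(g(b, s(e)))))))   [R2 at 1]
2. s(s(q(q(s(g(b, s(e)))))))  →  s(s(q(s(g(b, s(e))))))   [R2 at 1.1.1]
3. s(s(q(s(g(b, s(e))))))  →  s(s(s(g(b, s(e)))))   [R2 at 1.1]
4. s(s(s(g(b, s(e)))))  →  s(s(s(q(b))))   [R3 at 1.1.1]
5. s(s(s(q(b))))  →  s(s(s(b)))   [R1 at 1.1.1]

s(s(s(b)))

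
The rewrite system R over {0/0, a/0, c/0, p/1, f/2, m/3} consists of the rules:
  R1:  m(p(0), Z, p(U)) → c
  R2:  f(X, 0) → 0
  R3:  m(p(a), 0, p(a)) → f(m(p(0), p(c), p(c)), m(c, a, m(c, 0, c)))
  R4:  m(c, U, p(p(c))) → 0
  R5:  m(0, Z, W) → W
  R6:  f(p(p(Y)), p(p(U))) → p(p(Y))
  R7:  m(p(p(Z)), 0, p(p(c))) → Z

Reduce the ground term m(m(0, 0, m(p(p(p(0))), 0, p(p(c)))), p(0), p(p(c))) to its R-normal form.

1. m(m(0, 0, m(p(p(p(0))), 0, p(p(c)))), p(0), p(p(c)))  →  m(m(p(p(p(0))), 0, p(p(c))), p(0), p(p(c)))   [R5 at 1]
2. m(m(p(p(p(0))), 0, p(p(c))), p(0), p(p(c)))  →  m(p(0), p(0), p(p(c)))   [R7 at 1]
3. m(p(0), p(0), p(p(c)))  →  c   [R1 at ε]

c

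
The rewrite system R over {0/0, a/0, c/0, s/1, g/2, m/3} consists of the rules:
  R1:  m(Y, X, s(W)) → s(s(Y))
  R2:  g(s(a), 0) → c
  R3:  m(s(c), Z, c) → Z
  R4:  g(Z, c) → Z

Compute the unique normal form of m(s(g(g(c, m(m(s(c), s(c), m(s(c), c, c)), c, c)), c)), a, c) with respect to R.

1. m(s(g(g(c, m(m(s(c), s(c), m(s(c), c, c)), c, c)), c)), a, c)  →  m(s(g(c, m(m(s(c), s(c), m(s(c), c, c)), c, c))), a, c)   [R4 at 1.1]
2. m(s(g(c, m(m(s(c), s(c), m(s(c), c, c)), c, c))), a, c)  →  m(s(g(c, m(m(s(c), s(c), c), c, c))), a, c)   [R3 at 1.1.2.1.3]
3. m(s(g(c, m(m(s(c), s(c), c), c, c))), a, c)  →  m(s(g(c, m(s(c), c, c))), a, c)   [R3 at 1.1.2.1]
4. m(s(g(c, m(s(c), c, c))), a, c)  →  m(s(g(c, c)), a, c)   [R3 at 1.1.2]
5. m(s(g(c, c)), a, c)  →  m(s(c), a, c)   [R4 at 1.1]
6. m(s(c), a, c)  →  a   [R3 at ε]

a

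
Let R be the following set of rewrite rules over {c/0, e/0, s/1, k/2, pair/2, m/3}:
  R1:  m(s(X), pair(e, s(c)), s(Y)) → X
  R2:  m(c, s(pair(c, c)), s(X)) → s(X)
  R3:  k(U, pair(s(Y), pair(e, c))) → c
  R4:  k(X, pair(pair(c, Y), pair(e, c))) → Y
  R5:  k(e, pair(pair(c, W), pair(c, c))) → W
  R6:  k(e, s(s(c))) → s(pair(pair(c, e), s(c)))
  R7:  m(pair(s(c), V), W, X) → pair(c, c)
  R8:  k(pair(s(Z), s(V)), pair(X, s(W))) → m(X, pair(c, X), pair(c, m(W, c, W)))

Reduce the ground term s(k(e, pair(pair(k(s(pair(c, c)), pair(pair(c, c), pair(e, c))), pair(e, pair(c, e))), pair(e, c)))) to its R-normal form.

s(pair(e, pair(c, e)))

1. s(k(e, pair(pair(k(s(pair(c, c)), pair(pair(c, c), pair(e, c))), pair(e, pair(c, e))), pair(e, c))))  →  s(k(e, pair(pair(c, pair(e, pair(c, e))), pair(e, c))))   [R4 at 1.2.1.1]
2. s(k(e, pair(pair(c, pair(e, pair(c, e))), pair(e, c))))  →  s(pair(e, pair(c, e)))   [R4 at 1]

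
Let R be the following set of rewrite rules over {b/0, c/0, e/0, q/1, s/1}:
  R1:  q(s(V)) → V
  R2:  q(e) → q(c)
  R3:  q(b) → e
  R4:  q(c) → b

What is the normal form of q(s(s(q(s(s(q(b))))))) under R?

s(s(e))

1. q(s(s(q(s(s(q(b)))))))  →  s(q(s(s(q(b)))))   [R1 at ε]
2. s(q(s(s(q(b)))))  →  s(s(q(b)))   [R1 at 1]
3. s(s(q(b)))  →  s(s(e))   [R3 at 1.1]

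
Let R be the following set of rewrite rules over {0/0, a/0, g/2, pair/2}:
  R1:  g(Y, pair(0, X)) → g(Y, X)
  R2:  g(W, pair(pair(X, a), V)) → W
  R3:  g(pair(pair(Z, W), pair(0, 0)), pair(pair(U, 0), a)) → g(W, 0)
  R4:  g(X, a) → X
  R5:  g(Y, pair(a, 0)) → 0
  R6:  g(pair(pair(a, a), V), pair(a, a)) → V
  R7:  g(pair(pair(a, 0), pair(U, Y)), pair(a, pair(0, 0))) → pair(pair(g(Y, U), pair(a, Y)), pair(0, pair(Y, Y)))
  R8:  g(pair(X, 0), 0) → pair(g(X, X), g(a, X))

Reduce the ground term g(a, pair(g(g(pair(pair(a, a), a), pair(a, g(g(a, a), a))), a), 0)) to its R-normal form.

1. g(a, pair(g(g(pair(pair(a, a), a), pair(a, g(g(a, a), a))), a), 0))  →  g(a, pair(g(pair(pair(a, a), a), pair(a, g(g(a, a), a))), 0))   [R4 at 2.1]
2. g(a, pair(g(pair(pair(a, a), a), pair(a, g(g(a, a), a))), 0))  →  g(a, pair(g(pair(pair(a, a), a), pair(a, g(a, a))), 0))   [R4 at 2.1.2.2]
3. g(a, pair(g(pair(pair(a, a), a), pair(a, g(a, a))), 0))  →  g(a, pair(g(pair(pair(a, a), a), pair(a, a)), 0))   [R4 at 2.1.2.2]
4. g(a, pair(g(pair(pair(a, a), a), pair(a, a)), 0))  →  g(a, pair(a, 0))   [R6 at 2.1]
5. g(a, pair(a, 0))  →  0   [R5 at ε]

0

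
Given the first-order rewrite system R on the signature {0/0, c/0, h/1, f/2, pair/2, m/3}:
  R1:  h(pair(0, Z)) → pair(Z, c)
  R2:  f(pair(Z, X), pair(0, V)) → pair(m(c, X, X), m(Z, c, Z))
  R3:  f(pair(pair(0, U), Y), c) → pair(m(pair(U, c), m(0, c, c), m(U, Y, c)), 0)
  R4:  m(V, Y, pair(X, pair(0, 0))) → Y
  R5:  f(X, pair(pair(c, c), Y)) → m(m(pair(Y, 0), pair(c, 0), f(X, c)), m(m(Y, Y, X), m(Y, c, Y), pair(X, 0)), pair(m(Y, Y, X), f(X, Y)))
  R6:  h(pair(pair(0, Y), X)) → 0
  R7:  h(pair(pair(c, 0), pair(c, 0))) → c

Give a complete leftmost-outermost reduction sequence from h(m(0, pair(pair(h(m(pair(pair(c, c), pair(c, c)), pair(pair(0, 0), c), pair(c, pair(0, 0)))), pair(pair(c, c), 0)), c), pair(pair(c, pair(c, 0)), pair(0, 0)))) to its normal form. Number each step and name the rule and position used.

1. h(m(0, pair(pair(h(m(pair(pair(c, c), pair(c, c)), pair(pair(0, 0), c), pair(c, pair(0, 0)))), pair(pair(c, c), 0)), c), pair(pair(c, pair(c, 0)), pair(0, 0))))  →  h(pair(pair(h(m(pair(pair(c, c), pair(c, c)), pair(pair(0, 0), c), pair(c, pair(0, 0)))), pair(pair(c, c), 0)), c))   [R4 at 1]
2. h(pair(pair(h(m(pair(pair(c, c), pair(c, c)), pair(pair(0, 0), c), pair(c, pair(0, 0)))), pair(pair(c, c), 0)), c))  →  h(pair(pair(h(pair(pair(0, 0), c)), pair(pair(c, c), 0)), c))   [R4 at 1.1.1.1]
3. h(pair(pair(h(pair(pair(0, 0), c)), pair(pair(c, c), 0)), c))  →  h(pair(pair(0, pair(pair(c, c), 0)), c))   [R6 at 1.1.1]
4. h(pair(pair(0, pair(pair(c, c), 0)), c))  →  0   [R6 at ε]

0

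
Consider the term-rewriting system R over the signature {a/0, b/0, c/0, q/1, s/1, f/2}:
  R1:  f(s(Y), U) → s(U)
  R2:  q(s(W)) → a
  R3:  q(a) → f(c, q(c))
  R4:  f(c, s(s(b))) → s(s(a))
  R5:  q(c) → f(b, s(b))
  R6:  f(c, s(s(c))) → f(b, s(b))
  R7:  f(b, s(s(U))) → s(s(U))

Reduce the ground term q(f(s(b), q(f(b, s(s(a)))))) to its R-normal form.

1. q(f(s(b), q(f(b, s(s(a))))))  →  q(s(q(f(b, s(s(a))))))   [R1 at 1]
2. q(s(q(f(b, s(s(a))))))  →  a   [R2 at ε]

a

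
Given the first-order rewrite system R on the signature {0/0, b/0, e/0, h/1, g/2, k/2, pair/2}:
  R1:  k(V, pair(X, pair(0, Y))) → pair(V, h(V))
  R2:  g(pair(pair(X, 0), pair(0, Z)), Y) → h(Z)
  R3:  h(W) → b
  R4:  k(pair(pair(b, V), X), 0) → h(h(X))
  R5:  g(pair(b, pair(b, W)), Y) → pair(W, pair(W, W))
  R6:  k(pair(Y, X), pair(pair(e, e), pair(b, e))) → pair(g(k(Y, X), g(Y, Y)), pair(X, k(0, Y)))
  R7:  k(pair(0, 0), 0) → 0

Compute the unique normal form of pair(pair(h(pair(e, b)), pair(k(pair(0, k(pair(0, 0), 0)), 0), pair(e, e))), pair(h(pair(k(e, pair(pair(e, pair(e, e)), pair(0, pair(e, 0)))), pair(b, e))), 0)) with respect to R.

1. pair(pair(h(pair(e, b)), pair(k(pair(0, k(pair(0, 0), 0)), 0), pair(e, e))), pair(h(pair(k(e, pair(pair(e, pair(e, e)), pair(0, pair(e, 0)))), pair(b, e))), 0))  →  pair(pair(b, pair(k(pair(0, k(pair(0, 0), 0)), 0), pair(e, e))), pair(h(pair(k(e, pair(pair(e, pair(e, e)), pair(0, pair(e, 0)))), pair(b, e))), 0))   [R3 at 1.1]
2. pair(pair(b, pair(k(pair(0, k(pair(0, 0), 0)), 0), pair(e, e))), pair(h(pair(k(e, pair(pair(e, pair(e, e)), pair(0, pair(e, 0)))), pair(b, e))), 0))  →  pair(pair(b, pair(k(pair(0, 0), 0), pair(e, e))), pair(h(pair(k(e, pair(pair(e, pair(e, e)), pair(0, pair(e, 0)))), pair(b, e))), 0))   [R7 at 1.2.1.1.2]
3. pair(pair(b, pair(k(pair(0, 0), 0), pair(e, e))), pair(h(pair(k(e, pair(pair(e, pair(e, e)), pair(0, pair(e, 0)))), pair(b, e))), 0))  →  pair(pair(b, pair(0, pair(e, e))), pair(h(pair(k(e, pair(pair(e, pair(e, e)), pair(0, pair(e, 0)))), pair(b, e))), 0))   [R7 at 1.2.1]
4. pair(pair(b, pair(0, pair(e, e))), pair(h(pair(k(e, pair(pair(e, pair(e, e)), pair(0, pair(e, 0)))), pair(b, e))), 0))  →  pair(pair(b, pair(0, pair(e, e))), pair(b, 0))   [R3 at 2.1]

pair(pair(b, pair(0, pair(e, e))), pair(b, 0))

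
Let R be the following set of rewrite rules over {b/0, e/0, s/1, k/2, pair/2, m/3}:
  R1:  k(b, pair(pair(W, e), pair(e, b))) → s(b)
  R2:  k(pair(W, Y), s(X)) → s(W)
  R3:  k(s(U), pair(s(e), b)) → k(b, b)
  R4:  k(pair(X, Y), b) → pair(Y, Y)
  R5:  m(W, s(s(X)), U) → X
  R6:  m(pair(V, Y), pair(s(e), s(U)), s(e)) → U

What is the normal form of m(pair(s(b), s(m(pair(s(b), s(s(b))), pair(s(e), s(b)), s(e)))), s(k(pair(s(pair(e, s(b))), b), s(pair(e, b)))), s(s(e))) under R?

s(pair(e, s(b)))

1. m(pair(s(b), s(m(pair(s(b), s(s(b))), pair(s(e), s(b)), s(e)))), s(k(pair(s(pair(e, s(b))), b), s(pair(e, b)))), s(s(e)))  →  m(pair(s(b), s(b)), s(k(pair(s(pair(e, s(b))), b), s(pair(e, b)))), s(s(e)))   [R6 at 1.2.1]
2. m(pair(s(b), s(b)), s(k(pair(s(pair(e, s(b))), b), s(pair(e, b)))), s(s(e)))  →  m(pair(s(b), s(b)), s(s(s(pair(e, s(b))))), s(s(e)))   [R2 at 2.1]
3. m(pair(s(b), s(b)), s(s(s(pair(e, s(b))))), s(s(e)))  →  s(pair(e, s(b)))   [R5 at ε]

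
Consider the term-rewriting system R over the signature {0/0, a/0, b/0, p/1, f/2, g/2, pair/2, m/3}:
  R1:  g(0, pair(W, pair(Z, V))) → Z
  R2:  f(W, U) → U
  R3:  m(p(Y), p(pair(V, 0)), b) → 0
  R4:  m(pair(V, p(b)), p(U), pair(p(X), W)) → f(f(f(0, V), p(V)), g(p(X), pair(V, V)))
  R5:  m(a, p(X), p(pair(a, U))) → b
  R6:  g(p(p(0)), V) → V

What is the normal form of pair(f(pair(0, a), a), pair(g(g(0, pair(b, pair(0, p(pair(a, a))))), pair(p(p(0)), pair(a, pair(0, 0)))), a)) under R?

1. pair(f(pair(0, a), a), pair(g(g(0, pair(b, pair(0, p(pair(a, a))))), pair(p(p(0)), pair(a, pair(0, 0)))), a))  →  pair(a, pair(g(g(0, pair(b, pair(0, p(pair(a, a))))), pair(p(p(0)), pair(a, pair(0, 0)))), a))   [R2 at 1]
2. pair(a, pair(g(g(0, pair(b, pair(0, p(pair(a, a))))), pair(p(p(0)), pair(a, pair(0, 0)))), a))  →  pair(a, pair(g(0, pair(p(p(0)), pair(a, pair(0, 0)))), a))   [R1 at 2.1.1]
3. pair(a, pair(g(0, pair(p(p(0)), pair(a, pair(0, 0)))), a))  →  pair(a, pair(a, a))   [R1 at 2.1]

pair(a, pair(a, a))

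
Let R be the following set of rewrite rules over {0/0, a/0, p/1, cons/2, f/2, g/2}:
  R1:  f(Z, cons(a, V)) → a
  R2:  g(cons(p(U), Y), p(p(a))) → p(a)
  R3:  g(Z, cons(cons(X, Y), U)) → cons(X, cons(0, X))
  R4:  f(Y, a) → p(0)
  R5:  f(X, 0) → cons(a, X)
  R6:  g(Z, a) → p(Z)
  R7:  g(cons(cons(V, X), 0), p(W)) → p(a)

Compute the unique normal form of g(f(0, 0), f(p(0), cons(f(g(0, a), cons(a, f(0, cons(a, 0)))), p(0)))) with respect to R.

p(cons(a, 0))

1. g(f(0, 0), f(p(0), cons(f(g(0, a), cons(a, f(0, cons(a, 0)))), p(0))))  →  g(cons(a, 0), f(p(0), cons(f(g(0, a), cons(a, f(0, cons(a, 0)))), p(0))))   [R5 at 1]
2. g(cons(a, 0), f(p(0), cons(f(g(0, a), cons(a, f(0, cons(a, 0)))), p(0))))  →  g(cons(a, 0), f(p(0), cons(a, p(0))))   [R1 at 2.2.1]
3. g(cons(a, 0), f(p(0), cons(a, p(0))))  →  g(cons(a, 0), a)   [R1 at 2]
4. g(cons(a, 0), a)  →  p(cons(a, 0))   [R6 at ε]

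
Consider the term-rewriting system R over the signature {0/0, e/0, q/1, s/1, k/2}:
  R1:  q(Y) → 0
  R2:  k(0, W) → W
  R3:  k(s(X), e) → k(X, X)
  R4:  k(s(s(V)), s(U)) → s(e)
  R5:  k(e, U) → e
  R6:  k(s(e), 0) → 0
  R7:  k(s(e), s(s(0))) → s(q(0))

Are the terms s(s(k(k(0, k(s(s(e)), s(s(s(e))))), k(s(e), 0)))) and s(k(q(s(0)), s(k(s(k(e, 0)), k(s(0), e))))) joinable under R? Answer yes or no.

Reduce t₁ = s(s(k(k(0, k(s(s(e)), s(s(s(e))))), k(s(e), 0)))):
1. s(s(k(k(0, k(s(s(e)), s(s(s(e))))), k(s(e), 0))))  →  s(s(k(k(s(s(e)), s(s(s(e)))), k(s(e), 0))))   [R2 at 1.1.1]
2. s(s(k(k(s(s(e)), s(s(s(e)))), k(s(e), 0))))  →  s(s(k(s(e), k(s(e), 0))))   [R4 at 1.1.1]
3. s(s(k(s(e), k(s(e), 0))))  →  s(s(k(s(e), 0)))   [R6 at 1.1.2]
4. s(s(k(s(e), 0)))  →  s(s(0))   [R6 at 1.1]

Reduce t₂ = s(k(q(s(0)), s(k(s(k(e, 0)), k(s(0), e))))):
1. s(k(q(s(0)), s(k(s(k(e, 0)), k(s(0), e)))))  →  s(k(0, s(k(s(k(e, 0)), k(s(0), e)))))   [R1 at 1.1]
2. s(k(0, s(k(s(k(e, 0)), k(s(0), e)))))  →  s(s(k(s(k(e, 0)), k(s(0), e))))   [R2 at 1]
3. s(s(k(s(k(e, 0)), k(s(0), e))))  →  s(s(k(s(e), k(s(0), e))))   [R5 at 1.1.1.1]
4. s(s(k(s(e), k(s(0), e))))  →  s(s(k(s(e), k(0, 0))))   [R3 at 1.1.2]
5. s(s(k(s(e), k(0, 0))))  →  s(s(k(s(e), 0)))   [R2 at 1.1.2]
6. s(s(k(s(e), 0)))  →  s(s(0))   [R6 at 1.1]

yes — NF(t₁) = s(s(0)), NF(t₂) = s(s(0))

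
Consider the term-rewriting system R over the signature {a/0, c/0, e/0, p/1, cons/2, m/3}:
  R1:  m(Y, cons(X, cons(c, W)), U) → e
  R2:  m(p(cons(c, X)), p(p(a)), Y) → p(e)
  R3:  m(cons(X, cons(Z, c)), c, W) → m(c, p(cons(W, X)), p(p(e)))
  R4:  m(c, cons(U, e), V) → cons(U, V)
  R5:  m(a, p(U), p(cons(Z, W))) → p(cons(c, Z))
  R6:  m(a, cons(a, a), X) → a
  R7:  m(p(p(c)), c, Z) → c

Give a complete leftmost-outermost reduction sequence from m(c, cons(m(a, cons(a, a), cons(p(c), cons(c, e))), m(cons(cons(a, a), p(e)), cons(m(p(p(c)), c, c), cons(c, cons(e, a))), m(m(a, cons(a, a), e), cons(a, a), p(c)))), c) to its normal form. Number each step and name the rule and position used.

1. m(c, cons(m(a, cons(a, a), cons(p(c), cons(c, e))), m(cons(cons(a, a), p(e)), cons(m(p(p(c)), c, c), cons(c, cons(e, a))), m(m(a, cons(a, a), e), cons(a, a), p(c)))), c)  →  m(c, cons(a, m(cons(cons(a, a), p(e)), cons(m(p(p(c)), c, c), cons(c, cons(e, a))), m(m(a, cons(a, a), e), cons(a, a), p(c)))), c)   [R6 at 2.1]
2. m(c, cons(a, m(cons(cons(a, a), p(e)), cons(m(p(p(c)), c, c), cons(c, cons(e, a))), m(m(a, cons(a, a), e), cons(a, a), p(c)))), c)  →  m(c, cons(a, e), c)   [R1 at 2.2]
3. m(c, cons(a, e), c)  →  cons(a, c)   [R4 at ε]

cons(a, c)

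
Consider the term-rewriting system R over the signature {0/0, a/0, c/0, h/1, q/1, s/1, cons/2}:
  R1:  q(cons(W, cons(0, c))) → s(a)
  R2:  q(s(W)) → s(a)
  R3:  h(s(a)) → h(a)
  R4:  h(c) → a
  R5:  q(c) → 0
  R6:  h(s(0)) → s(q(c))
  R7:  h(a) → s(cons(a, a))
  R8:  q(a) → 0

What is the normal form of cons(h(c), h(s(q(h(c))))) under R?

cons(a, s(0))

1. cons(h(c), h(s(q(h(c)))))  →  cons(a, h(s(q(h(c)))))   [R4 at 1]
2. cons(a, h(s(q(h(c)))))  →  cons(a, h(s(q(a))))   [R4 at 2.1.1.1]
3. cons(a, h(s(q(a))))  →  cons(a, h(s(0)))   [R8 at 2.1.1]
4. cons(a, h(s(0)))  →  cons(a, s(q(c)))   [R6 at 2]
5. cons(a, s(q(c)))  →  cons(a, s(0))   [R5 at 2.1]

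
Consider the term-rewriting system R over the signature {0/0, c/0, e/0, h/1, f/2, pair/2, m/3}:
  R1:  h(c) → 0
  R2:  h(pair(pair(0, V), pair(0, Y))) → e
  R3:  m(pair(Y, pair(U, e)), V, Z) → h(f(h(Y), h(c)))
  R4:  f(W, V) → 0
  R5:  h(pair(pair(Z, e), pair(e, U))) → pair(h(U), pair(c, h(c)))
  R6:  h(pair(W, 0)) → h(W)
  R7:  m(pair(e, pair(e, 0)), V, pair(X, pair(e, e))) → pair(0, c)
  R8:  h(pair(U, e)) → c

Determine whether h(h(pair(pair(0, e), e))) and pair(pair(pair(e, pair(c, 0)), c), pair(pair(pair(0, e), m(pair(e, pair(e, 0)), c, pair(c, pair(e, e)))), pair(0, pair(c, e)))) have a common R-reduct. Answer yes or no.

Reduce t₁ = h(h(pair(pair(0, e), e))):
1. h(h(pair(pair(0, e), e)))  →  h(c)   [R8 at 1]
2. h(c)  →  0   [R1 at ε]

Reduce t₂ = pair(pair(pair(e, pair(c, 0)), c), pair(pair(pair(0, e), m(pair(e, pair(e, 0)), c, pair(c, pair(e, e)))), pair(0, pair(c, e)))):
1. pair(pair(pair(e, pair(c, 0)), c), pair(pair(pair(0, e), m(pair(e, pair(e, 0)), c, pair(c, pair(e, e)))), pair(0, pair(c, e))))  →  pair(pair(pair(e, pair(c, 0)), c), pair(pair(pair(0, e), pair(0, c)), pair(0, pair(c, e))))   [R7 at 2.1.2]

no — NF(t₁) = 0, NF(t₂) = pair(pair(pair(e, pair(c, 0)), c), pair(pair(pair(0, e), pair(0, c)), pair(0, pair(c, e))))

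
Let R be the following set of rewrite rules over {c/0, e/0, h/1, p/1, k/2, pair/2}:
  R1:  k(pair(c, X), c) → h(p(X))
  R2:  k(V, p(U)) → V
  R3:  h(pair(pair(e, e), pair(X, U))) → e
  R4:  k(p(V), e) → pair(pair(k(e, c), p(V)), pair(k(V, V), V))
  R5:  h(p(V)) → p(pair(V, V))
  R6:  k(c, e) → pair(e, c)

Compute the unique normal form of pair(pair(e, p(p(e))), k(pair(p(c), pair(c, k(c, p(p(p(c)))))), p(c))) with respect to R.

1. pair(pair(e, p(p(e))), k(pair(p(c), pair(c, k(c, p(p(p(c)))))), p(c)))  →  pair(pair(e, p(p(e))), pair(p(c), pair(c, k(c, p(p(p(c)))))))   [R2 at 2]
2. pair(pair(e, p(p(e))), pair(p(c), pair(c, k(c, p(p(p(c)))))))  →  pair(pair(e, p(p(e))), pair(p(c), pair(c, c)))   [R2 at 2.2.2]

pair(pair(e, p(p(e))), pair(p(c), pair(c, c)))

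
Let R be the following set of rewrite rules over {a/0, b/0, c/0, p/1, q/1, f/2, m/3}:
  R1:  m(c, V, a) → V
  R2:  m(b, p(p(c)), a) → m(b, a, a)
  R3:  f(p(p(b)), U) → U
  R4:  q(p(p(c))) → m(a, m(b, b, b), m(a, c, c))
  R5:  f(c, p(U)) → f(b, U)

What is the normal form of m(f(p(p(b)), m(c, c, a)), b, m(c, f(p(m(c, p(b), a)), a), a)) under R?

b

1. m(f(p(p(b)), m(c, c, a)), b, m(c, f(p(m(c, p(b), a)), a), a))  →  m(m(c, c, a), b, m(c, f(p(m(c, p(b), a)), a), a))   [R3 at 1]
2. m(m(c, c, a), b, m(c, f(p(m(c, p(b), a)), a), a))  →  m(c, b, m(c, f(p(m(c, p(b), a)), a), a))   [R1 at 1]
3. m(c, b, m(c, f(p(m(c, p(b), a)), a), a))  →  m(c, b, f(p(m(c, p(b), a)), a))   [R1 at 3]
4. m(c, b, f(p(m(c, p(b), a)), a))  →  m(c, b, f(p(p(b)), a))   [R1 at 3.1.1]
5. m(c, b, f(p(p(b)), a))  →  m(c, b, a)   [R3 at 3]
6. m(c, b, a)  →  b   [R1 at ε]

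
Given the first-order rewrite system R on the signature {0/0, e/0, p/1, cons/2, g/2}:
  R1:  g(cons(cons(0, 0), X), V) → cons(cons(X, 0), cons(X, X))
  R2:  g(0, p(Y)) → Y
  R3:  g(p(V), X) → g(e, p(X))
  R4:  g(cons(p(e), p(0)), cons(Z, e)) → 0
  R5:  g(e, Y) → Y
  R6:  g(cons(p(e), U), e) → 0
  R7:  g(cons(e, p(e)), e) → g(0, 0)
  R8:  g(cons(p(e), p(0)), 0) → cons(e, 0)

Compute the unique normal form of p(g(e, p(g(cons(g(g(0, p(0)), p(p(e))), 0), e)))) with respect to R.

p(p(0))

1. p(g(e, p(g(cons(g(g(0, p(0)), p(p(e))), 0), e))))  →  p(p(g(cons(g(g(0, p(0)), p(p(e))), 0), e)))   [R5 at 1]
2. p(p(g(cons(g(g(0, p(0)), p(p(e))), 0), e)))  →  p(p(g(cons(g(0, p(p(e))), 0), e)))   [R2 at 1.1.1.1.1]
3. p(p(g(cons(g(0, p(p(e))), 0), e)))  →  p(p(g(cons(p(e), 0), e)))   [R2 at 1.1.1.1]
4. p(p(g(cons(p(e), 0), e)))  →  p(p(0))   [R6 at 1.1]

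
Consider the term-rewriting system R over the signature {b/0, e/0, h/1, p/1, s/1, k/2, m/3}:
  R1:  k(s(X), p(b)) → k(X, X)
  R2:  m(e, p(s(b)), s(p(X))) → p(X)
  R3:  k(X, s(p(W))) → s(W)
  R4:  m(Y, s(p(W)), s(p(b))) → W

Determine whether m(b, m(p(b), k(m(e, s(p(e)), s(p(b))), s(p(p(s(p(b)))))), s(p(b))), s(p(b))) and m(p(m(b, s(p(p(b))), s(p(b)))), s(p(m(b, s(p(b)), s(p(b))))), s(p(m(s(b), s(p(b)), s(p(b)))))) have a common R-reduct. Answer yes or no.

Reduce t₁ = m(b, m(p(b), k(m(e, s(p(e)), s(p(b))), s(p(p(s(p(b)))))), s(p(b))), s(p(b))):
1. m(b, m(p(b), k(m(e, s(p(e)), s(p(b))), s(p(p(s(p(b)))))), s(p(b))), s(p(b)))  →  m(b, m(p(b), s(p(s(p(b)))), s(p(b))), s(p(b)))   [R3 at 2.2]
2. m(b, m(p(b), s(p(s(p(b)))), s(p(b))), s(p(b)))  →  m(b, s(p(b)), s(p(b)))   [R4 at 2]
3. m(b, s(p(b)), s(p(b)))  →  b   [R4 at ε]

Reduce t₂ = m(p(m(b, s(p(p(b))), s(p(b)))), s(p(m(b, s(p(b)), s(p(b))))), s(p(m(s(b), s(p(b)), s(p(b)))))):
1. m(p(m(b, s(p(p(b))), s(p(b)))), s(p(m(b, s(p(b)), s(p(b))))), s(p(m(s(b), s(p(b)), s(p(b))))))  →  m(p(p(b)), s(p(m(b, s(p(b)), s(p(b))))), s(p(m(s(b), s(p(b)), s(p(b))))))   [R4 at 1.1]
2. m(p(p(b)), s(p(m(b, s(p(b)), s(p(b))))), s(p(m(s(b), s(p(b)), s(p(b))))))  →  m(p(p(b)), s(p(b)), s(p(m(s(b), s(p(b)), s(p(b))))))   [R4 at 2.1.1]
3. m(p(p(b)), s(p(b)), s(p(m(s(b), s(p(b)), s(p(b))))))  →  m(p(p(b)), s(p(b)), s(p(b)))   [R4 at 3.1.1]
4. m(p(p(b)), s(p(b)), s(p(b)))  →  b   [R4 at ε]

yes — NF(t₁) = b, NF(t₂) = b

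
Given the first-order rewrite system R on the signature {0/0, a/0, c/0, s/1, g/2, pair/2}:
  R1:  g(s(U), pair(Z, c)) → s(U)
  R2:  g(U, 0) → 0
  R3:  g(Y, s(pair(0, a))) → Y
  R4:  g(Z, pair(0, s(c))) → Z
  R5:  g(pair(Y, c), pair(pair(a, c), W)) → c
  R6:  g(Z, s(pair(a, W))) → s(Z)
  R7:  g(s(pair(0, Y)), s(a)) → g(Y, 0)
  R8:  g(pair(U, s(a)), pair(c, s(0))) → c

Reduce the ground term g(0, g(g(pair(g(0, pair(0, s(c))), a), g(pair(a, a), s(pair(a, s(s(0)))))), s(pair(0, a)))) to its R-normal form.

1. g(0, g(g(pair(g(0, pair(0, s(c))), a), g(pair(a, a), s(pair(a, s(s(0)))))), s(pair(0, a))))  →  g(0, g(pair(g(0, pair(0, s(c))), a), g(pair(a, a), s(pair(a, s(s(0)))))))   [R3 at 2]
2. g(0, g(pair(g(0, pair(0, s(c))), a), g(pair(a, a), s(pair(a, s(s(0)))))))  →  g(0, g(pair(0, a), g(pair(a, a), s(pair(a, s(s(0)))))))   [R4 at 2.1.1]
3. g(0, g(pair(0, a), g(pair(a, a), s(pair(a, s(s(0)))))))  →  g(0, g(pair(0, a), s(pair(a, a))))   [R6 at 2.2]
4. g(0, g(pair(0, a), s(pair(a, a))))  →  g(0, s(pair(0, a)))   [R6 at 2]
5. g(0, s(pair(0, a)))  →  0   [R3 at ε]

0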